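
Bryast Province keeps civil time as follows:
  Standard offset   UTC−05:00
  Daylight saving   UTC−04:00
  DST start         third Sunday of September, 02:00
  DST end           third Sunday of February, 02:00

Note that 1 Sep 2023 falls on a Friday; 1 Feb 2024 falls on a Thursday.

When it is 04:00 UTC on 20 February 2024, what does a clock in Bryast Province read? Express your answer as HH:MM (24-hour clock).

1 September 2023 is a Friday, so the first Sunday is September 3 and the third is September 17.
1 February 2024 is a Thursday, so the first Sunday is February 4 and the third is February 18.
At the standard offset (UTC−05:00), 04:00 UTC − 5h = 23:00 Bryast Province standard time (rolling into the previous day, 19 February 2024).
Daylight saving runs 17 September 2023 – 18 February 2024; the standard-time date in Bryast Province, 19 February 2024, is outside that window, so Bryast Province is on standard time at UTC−05:00.
04:00 UTC − 5h = 23:00 local (rolling into the previous day, 19 February 2024).

23:00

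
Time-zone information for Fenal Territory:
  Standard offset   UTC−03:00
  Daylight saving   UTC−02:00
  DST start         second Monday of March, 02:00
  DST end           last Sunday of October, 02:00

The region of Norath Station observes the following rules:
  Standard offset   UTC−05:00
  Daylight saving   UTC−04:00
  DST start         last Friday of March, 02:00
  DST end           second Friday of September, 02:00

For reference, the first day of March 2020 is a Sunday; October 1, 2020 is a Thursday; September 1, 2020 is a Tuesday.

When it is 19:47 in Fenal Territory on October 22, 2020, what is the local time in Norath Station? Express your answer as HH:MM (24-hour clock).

1 March 2020 is a Sunday, so the first Monday is March 2 and the second is March 9.
1 October 2020 is a Thursday, so Sundays fall on 4, 11, 18, 25; the last is October 25.
October 22, 2020 falls between 9 March and 25 October, so daylight saving is in effect and Fenal Territory is at UTC−02:00.
19:47 Fenal Territory + 2h = 21:47 UTC.
1 March 2020 is a Sunday, so Fridays fall on 6, 13, 20, 27; the last is March 27.
1 September 2020 is a Tuesday, so the first Friday is September 4 and the second is September 11.
At the standard offset (UTC−05:00), 21:47 UTC − 5h = 16:47 Norath Station standard time.
Daylight saving runs 27 March – 11 September; the standard-time date in Norath Station, October 22, 2020, is outside that window, so Norath Station is on standard time at UTC−05:00.
21:47 UTC − 5h = 16:47 Norath Station.

16:47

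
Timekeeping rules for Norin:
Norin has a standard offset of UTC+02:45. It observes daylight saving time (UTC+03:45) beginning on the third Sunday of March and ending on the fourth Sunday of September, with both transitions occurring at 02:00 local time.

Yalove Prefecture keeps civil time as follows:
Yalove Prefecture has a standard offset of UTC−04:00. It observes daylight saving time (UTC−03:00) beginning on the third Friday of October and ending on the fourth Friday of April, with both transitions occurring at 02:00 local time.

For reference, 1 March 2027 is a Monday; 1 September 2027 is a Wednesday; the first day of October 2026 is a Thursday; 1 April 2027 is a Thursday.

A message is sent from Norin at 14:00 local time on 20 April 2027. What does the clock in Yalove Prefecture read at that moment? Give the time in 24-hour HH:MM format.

1 March 2027 is a Monday, so the first Sunday is March 7 and the third is March 21.
1 September 2027 is a Wednesday, so the first Sunday is September 5 and the fourth is September 26.
20 April 2027 lies within the daylight-saving period (21 March – 26 September), so Norin is on daylight time, UTC+03:45.
14:00 Norin − 3h45m = 10:15 UTC.
1 October 2026 is a Thursday, so the first Friday is October 2 and the third is October 16.
1 April 2027 is a Thursday, so the first Friday is April 2 and the fourth is April 23.
At the standard offset (UTC−04:00), 10:15 UTC − 4h = 06:15 Yalove Prefecture standard time.
Daylight saving runs 16 October 2026 – 23 April 2027; the standard-time date in Yalove Prefecture, 20 April 2027, is inside that window, so Yalove Prefecture is at UTC−03:00.
10:15 UTC − 3h = 07:15 Yalove Prefecture.

07:15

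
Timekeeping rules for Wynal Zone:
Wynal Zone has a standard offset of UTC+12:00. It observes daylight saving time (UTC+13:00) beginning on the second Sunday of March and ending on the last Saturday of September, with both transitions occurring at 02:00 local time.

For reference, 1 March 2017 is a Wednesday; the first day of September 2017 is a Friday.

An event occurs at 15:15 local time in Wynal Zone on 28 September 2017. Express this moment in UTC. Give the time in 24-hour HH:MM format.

02:15

1 March 2017 is a Wednesday, so the first Sunday is March 5 and the second is March 12.
1 September 2017 is a Friday, so Saturdays fall on 2, 9, 16, 23, 30; the last is September 30.
Daylight saving runs 12 March – 30 September; 28 September 2017 is inside that window, so Wynal Zone is at UTC+13:00.
15:15 local − 13h = 02:15 UTC.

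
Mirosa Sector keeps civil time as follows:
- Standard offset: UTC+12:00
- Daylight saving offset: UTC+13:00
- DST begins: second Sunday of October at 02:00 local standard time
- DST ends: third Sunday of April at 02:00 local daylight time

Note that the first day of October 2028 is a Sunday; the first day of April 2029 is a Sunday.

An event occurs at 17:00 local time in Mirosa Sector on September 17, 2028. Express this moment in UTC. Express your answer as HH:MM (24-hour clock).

1 October 2028 is a Sunday, so the first Sunday is October 1 and the second is October 8.
1 April 2029 is a Sunday, so the first Sunday is April 1 and the third is April 15.
September 17, 2028 is outside the daylight-saving period (8 October 2028 – 15 April 2029), so Mirosa Sector is on standard time, UTC+12:00.
17:00 local − 12h = 05:00 UTC.

05:00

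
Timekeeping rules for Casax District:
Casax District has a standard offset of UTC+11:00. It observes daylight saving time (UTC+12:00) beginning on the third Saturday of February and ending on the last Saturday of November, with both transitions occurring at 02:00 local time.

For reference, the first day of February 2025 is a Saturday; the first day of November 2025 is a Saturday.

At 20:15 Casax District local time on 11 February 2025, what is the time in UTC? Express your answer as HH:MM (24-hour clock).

1 February 2025 is a Saturday, so the first Saturday is February 1 and the third is February 15.
1 November 2025 is a Saturday, so Saturdays fall on 1, 8, 15, 22, 29; the last is November 29.
11 February 2025 is outside the daylight-saving period (15 February – 29 November), so Casax District is on standard time, UTC+11:00.
20:15 local − 11h = 09:15 UTC.

09:15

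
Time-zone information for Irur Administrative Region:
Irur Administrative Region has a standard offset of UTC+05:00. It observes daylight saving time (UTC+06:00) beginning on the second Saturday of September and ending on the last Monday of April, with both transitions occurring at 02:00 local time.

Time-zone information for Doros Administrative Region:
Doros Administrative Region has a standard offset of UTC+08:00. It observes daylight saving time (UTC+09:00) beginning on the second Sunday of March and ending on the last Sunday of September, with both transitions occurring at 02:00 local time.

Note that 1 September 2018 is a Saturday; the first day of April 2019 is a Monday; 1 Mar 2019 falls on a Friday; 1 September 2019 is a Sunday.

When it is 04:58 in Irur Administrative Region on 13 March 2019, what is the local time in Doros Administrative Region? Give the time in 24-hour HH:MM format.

07:58

1 September 2018 is a Saturday, so the first Saturday is September 1 and the second is September 8.
1 April 2019 is a Monday, so Mondays fall on 1, 8, 15, 22, 29; the last is April 29.
13 March 2019 falls between 8 September 2018 and 29 April 2019, so daylight saving is in effect and Irur Administrative Region is at UTC+06:00.
04:58 Irur Administrative Region − 6h = 22:58 UTC (rolling into the previous day, 12 March 2019).
1 March 2019 is a Friday, so the first Sunday is March 3 and the second is March 10.
1 September 2019 is a Sunday, so Sundays fall on 1, 8, 15, 22, 29; the last is September 29.
At the standard offset (UTC+08:00), 22:58 UTC + 8h = 06:58 Doros Administrative Region standard time (rolling into the next day, 13 March 2019).
The standard-time date in Doros Administrative Region, 13 March 2019, lies within the daylight-saving period (10 March – 29 September), so Doros Administrative Region is on daylight time, UTC+09:00.
22:58 UTC + 9h = 07:58 Doros Administrative Region (rolling into the next day, 13 March 2019).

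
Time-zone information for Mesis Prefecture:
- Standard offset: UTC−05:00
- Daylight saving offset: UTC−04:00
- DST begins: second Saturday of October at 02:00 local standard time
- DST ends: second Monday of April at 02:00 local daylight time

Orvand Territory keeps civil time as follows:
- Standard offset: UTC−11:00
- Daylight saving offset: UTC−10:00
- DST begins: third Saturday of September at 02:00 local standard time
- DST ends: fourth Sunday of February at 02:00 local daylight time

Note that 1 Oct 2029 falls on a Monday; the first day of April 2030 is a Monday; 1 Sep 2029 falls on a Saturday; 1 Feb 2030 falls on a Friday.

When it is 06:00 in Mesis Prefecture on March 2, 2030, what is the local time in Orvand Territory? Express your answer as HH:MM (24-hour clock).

23:00

1 October 2029 is a Monday, so the first Saturday is October 6 and the second is October 13.
1 April 2030 is a Monday, so the first Monday is April 1 and the second is April 8.
Daylight saving runs 13 October 2029 – 8 April 2030; March 2, 2030 is inside that window, so Mesis Prefecture is at UTC−04:00.
06:00 Mesis Prefecture + 4h = 10:00 UTC.
1 September 2029 is a Saturday, so the first Saturday is September 1 and the third is September 15.
1 February 2030 is a Friday, so the first Sunday is February 3 and the fourth is February 24.
At the standard offset (UTC−11:00), 10:00 UTC − 11h = 23:00 Orvand Territory standard time (rolling into the previous day, 1 March 2030).
The standard-time date in Orvand Territory, March 1, 2030, is outside the daylight-saving period (15 September 2029 – 24 February 2030), so Orvand Territory is on standard time, UTC−11:00.
10:00 UTC − 11h = 23:00 Orvand Territory (rolling into the previous day, 1 March 2030).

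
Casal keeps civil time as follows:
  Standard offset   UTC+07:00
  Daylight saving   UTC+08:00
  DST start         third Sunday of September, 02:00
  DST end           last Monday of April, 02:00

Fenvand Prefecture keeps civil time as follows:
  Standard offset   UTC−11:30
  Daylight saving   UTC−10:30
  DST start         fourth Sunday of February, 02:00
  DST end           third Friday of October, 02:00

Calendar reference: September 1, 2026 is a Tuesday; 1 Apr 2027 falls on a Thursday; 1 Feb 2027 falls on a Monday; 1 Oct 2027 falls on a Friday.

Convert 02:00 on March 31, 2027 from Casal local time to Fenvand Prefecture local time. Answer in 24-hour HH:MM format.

07:30

1 September 2026 is a Tuesday, so the first Sunday is September 6 and the third is September 20.
1 April 2027 is a Thursday, so Mondays fall on 5, 12, 19, 26; the last is April 26.
March 31, 2027 lies within the daylight-saving period (20 September 2026 – 26 April 2027), so Casal is on daylight time, UTC+08:00.
02:00 Casal − 8h = 18:00 UTC (rolling into the previous day, 30 March 2027).
1 February 2027 is a Monday, so the first Sunday is February 7 and the fourth is February 28.
1 October 2027 is a Friday, so the first Friday is October 1 and the third is October 15.
At the standard offset (UTC−11:30), 18:00 UTC − 11h30m = 06:30 Fenvand Prefecture standard time.
The standard-time date in Fenvand Prefecture, March 30, 2027, lies within the daylight-saving period (28 February – 15 October), so Fenvand Prefecture is on daylight time, UTC−10:30.
18:00 UTC − 10h30m = 07:30 Fenvand Prefecture.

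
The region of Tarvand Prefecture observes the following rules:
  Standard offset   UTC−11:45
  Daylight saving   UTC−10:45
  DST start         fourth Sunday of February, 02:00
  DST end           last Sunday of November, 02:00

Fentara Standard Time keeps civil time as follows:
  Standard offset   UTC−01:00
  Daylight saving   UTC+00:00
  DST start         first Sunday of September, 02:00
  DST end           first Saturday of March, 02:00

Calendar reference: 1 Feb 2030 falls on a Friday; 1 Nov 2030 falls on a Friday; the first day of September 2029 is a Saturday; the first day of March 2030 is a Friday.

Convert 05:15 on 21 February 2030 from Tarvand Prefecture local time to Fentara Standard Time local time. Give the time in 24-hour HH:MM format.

17:00

1 February 2030 is a Friday, so the first Sunday is February 3 and the fourth is February 24.
1 November 2030 is a Friday, so Sundays fall on 3, 10, 17, 24; the last is November 24.
Daylight saving runs 24 February – 24 November; 21 February 2030 is outside that window, so Tarvand Prefecture is on standard time at UTC−11:45.
05:15 Tarvand Prefecture + 11h45m = 17:00 UTC.
1 September 2029 is a Saturday, so the first Sunday is September 2.
1 March 2030 is a Friday, so the first Saturday is March 2.
At the standard offset (UTC−01:00), 17:00 UTC − 1h = 16:00 Fentara Standard Time standard time.
Daylight saving runs 2 September 2029 – 2 March 2030; the standard-time date in Fentara Standard Time, 21 February 2030, is inside that window, so Fentara Standard Time is at UTC+00:00.
17:00 UTC + 0h = 17:00 Fentara Standard Time.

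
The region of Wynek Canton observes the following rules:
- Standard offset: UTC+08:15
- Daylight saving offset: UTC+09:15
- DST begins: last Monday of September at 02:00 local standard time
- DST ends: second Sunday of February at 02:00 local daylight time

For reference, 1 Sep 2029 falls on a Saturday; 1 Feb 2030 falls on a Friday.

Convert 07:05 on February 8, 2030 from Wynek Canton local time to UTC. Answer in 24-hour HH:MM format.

21:50

1 September 2029 is a Saturday, so Mondays fall on 3, 10, 17, 24; the last is September 24.
1 February 2030 is a Friday, so the first Sunday is February 3 and the second is February 10.
Daylight saving runs 24 September 2029 – 10 February 2030; February 8, 2030 is inside that window, so Wynek Canton is at UTC+09:15.
07:05 local − 9h15m = 21:50 UTC (rolling into the previous day, 7 February 2030).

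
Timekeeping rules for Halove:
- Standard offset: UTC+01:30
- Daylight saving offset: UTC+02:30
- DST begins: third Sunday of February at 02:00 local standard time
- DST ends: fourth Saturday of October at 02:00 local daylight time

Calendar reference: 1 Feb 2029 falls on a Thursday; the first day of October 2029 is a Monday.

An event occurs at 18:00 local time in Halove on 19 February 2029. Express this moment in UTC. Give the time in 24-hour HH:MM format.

15:30

1 February 2029 is a Thursday, so the first Sunday is February 4 and the third is February 18.
1 October 2029 is a Monday, so the first Saturday is October 6 and the fourth is October 27.
19 February 2029 lies within the daylight-saving period (18 February – 27 October), so Halove is on daylight time, UTC+02:30.
18:00 local − 2h30m = 15:30 UTC.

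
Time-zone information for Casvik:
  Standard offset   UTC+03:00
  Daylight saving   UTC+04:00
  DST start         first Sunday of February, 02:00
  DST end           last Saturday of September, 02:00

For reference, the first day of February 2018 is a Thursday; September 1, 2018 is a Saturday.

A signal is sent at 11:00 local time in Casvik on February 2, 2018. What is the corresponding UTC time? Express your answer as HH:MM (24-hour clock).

1 February 2018 is a Thursday, so the first Sunday is February 4.
1 September 2018 is a Saturday, so Saturdays fall on 1, 8, 15, 22, 29; the last is September 29.
February 2, 2018 is outside the daylight-saving period (4 February – 29 September), so Casvik is on standard time, UTC+03:00.
11:00 local − 3h = 08:00 UTC.

08:00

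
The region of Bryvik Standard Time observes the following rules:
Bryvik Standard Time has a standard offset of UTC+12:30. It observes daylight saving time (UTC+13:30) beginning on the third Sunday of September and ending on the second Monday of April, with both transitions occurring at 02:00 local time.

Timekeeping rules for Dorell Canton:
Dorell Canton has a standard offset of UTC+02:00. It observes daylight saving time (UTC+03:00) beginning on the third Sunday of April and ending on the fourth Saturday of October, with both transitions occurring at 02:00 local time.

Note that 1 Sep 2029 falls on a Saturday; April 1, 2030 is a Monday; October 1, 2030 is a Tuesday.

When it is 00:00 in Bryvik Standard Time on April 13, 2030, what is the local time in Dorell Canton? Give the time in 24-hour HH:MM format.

1 September 2029 is a Saturday, so the first Sunday is September 2 and the third is September 16.
1 April 2030 is a Monday, so the first Monday is April 1 and the second is April 8.
April 13, 2030 does not fall between 16 September 2029 and 8 April 2030, so daylight saving is not in effect and Bryvik Standard Time is at UTC+12:30.
00:00 Bryvik Standard Time − 12h30m = 11:30 UTC (rolling into the previous day, 12 April 2030).
1 April 2030 is a Monday, so the first Sunday is April 7 and the third is April 21.
1 October 2030 is a Tuesday, so the first Saturday is October 5 and the fourth is October 26.
At the standard offset (UTC+02:00), 11:30 UTC + 2h = 13:30 Dorell Canton standard time.
The standard-time date in Dorell Canton, April 12, 2030, does not fall between 21 April and 26 October, so daylight saving is not in effect and Dorell Canton is at UTC+02:00.
11:30 UTC + 2h = 13:30 Dorell Canton.

13:30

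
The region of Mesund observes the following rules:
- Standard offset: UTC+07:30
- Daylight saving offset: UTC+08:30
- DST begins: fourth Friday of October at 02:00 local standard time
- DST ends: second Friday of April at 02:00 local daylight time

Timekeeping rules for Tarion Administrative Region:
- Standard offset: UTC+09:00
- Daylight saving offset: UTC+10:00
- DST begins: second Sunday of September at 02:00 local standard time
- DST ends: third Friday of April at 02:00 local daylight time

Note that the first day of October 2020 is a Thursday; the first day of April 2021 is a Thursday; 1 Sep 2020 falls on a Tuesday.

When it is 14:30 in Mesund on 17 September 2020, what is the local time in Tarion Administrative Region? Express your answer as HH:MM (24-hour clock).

17:00

1 October 2020 is a Thursday, so the first Friday is October 2 and the fourth is October 23.
1 April 2021 is a Thursday, so the first Friday is April 2 and the second is April 9.
17 September 2020 does not fall between 23 October 2020 and 9 April 2021, so daylight saving is not in effect and Mesund is at UTC+07:30.
14:30 Mesund − 7h30m = 07:00 UTC.
1 September 2020 is a Tuesday, so the first Sunday is September 6 and the second is September 13.
1 April 2021 is a Thursday, so the first Friday is April 2 and the third is April 16.
At the standard offset (UTC+09:00), 07:00 UTC + 9h = 16:00 Tarion Administrative Region standard time.
The standard-time date in Tarion Administrative Region, 17 September 2020, lies within the daylight-saving period (13 September 2020 – 16 April 2021), so Tarion Administrative Region is on daylight time, UTC+10:00.
07:00 UTC + 10h = 17:00 Tarion Administrative Region.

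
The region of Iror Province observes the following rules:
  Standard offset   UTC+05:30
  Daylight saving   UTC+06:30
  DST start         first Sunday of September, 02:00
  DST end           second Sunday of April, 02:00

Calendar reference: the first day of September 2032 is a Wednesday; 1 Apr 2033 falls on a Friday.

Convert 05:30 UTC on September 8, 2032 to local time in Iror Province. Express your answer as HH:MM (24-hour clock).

1 September 2032 is a Wednesday, so the first Sunday is September 5.
1 April 2033 is a Friday, so the first Sunday is April 3 and the second is April 10.
At the standard offset (UTC+05:30), 05:30 UTC + 5h30m = 11:00 Iror Province standard time.
Daylight saving runs 5 September 2032 – 10 April 2033; the standard-time date in Iror Province, September 8, 2032, is inside that window, so Iror Province is at UTC+06:30.
05:30 UTC + 6h30m = 12:00 local.

12:00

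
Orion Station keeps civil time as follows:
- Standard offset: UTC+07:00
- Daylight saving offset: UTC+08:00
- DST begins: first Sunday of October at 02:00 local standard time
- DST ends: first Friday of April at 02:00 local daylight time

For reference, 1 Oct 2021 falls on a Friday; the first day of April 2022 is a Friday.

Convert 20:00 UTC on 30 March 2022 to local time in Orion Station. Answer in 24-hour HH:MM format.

1 October 2021 is a Friday, so the first Sunday is October 3.
1 April 2022 is a Friday, so the first Friday is April 1.
At the standard offset (UTC+07:00), 20:00 UTC + 7h = 03:00 Orion Station standard time (rolling into the next day, 31 March 2022).
Daylight saving runs 3 October 2021 – 1 April 2022; the standard-time date in Orion Station, 31 March 2022, is inside that window, so Orion Station is at UTC+08:00.
20:00 UTC + 8h = 04:00 local (rolling into the next day, 31 March 2022).

04:00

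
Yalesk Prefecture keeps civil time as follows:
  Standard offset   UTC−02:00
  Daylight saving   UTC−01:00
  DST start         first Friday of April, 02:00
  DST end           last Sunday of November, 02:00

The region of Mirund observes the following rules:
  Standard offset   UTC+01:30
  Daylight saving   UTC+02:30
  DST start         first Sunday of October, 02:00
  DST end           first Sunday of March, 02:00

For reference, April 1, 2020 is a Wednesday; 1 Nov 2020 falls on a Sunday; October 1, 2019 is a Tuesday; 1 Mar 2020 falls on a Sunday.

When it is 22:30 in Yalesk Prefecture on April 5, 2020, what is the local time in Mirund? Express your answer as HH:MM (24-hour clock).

1 April 2020 is a Wednesday, so the first Friday is April 3.
1 November 2020 is a Sunday, so Sundays fall on 1, 8, 15, 22, 29; the last is November 29.
April 5, 2020 lies within the daylight-saving period (3 April – 29 November), so Yalesk Prefecture is on daylight time, UTC−01:00.
22:30 Yalesk Prefecture + 1h = 23:30 UTC.
1 October 2019 is a Tuesday, so the first Sunday is October 6.
1 March 2020 is a Sunday, so the first Sunday is March 1.
At the standard offset (UTC+01:30), 23:30 UTC + 1h30m = 01:00 Mirund standard time (rolling into the next day, 6 April 2020).
The standard-time date in Mirund, April 6, 2020, does not fall between 6 October 2019 and 1 March 2020, so daylight saving is not in effect and Mirund is at UTC+01:30.
23:30 UTC + 1h30m = 01:00 Mirund (rolling into the next day, 6 April 2020).

01:00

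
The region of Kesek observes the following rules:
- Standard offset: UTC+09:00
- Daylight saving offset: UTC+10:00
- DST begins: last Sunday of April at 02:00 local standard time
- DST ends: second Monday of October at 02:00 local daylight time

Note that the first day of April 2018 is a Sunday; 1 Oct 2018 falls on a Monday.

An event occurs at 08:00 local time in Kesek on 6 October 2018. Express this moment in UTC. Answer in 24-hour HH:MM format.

1 April 2018 is a Sunday, so Sundays fall on 1, 8, 15, 22, 29; the last is April 29.
1 October 2018 is a Monday, so the first Monday is October 1 and the second is October 8.
6 October 2018 falls between 29 April and 8 October, so daylight saving is in effect and Kesek is at UTC+10:00.
08:00 local − 10h = 22:00 UTC (rolling into the previous day, 5 October 2018).

22:00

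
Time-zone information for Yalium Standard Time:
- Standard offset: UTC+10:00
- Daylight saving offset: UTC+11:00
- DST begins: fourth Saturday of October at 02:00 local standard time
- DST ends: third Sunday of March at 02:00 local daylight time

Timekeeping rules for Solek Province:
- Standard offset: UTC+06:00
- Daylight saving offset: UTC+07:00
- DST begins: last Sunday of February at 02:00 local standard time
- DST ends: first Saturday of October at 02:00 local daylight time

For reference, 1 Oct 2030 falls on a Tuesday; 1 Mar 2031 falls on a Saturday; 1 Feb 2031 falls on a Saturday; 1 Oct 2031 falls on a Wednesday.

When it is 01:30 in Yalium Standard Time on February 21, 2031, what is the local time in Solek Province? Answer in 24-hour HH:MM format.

1 October 2030 is a Tuesday, so the first Saturday is October 5 and the fourth is October 26.
1 March 2031 is a Saturday, so the first Sunday is March 2 and the third is March 16.
February 21, 2031 falls between 26 October 2030 and 16 March 2031, so daylight saving is in effect and Yalium Standard Time is at UTC+11:00.
01:30 Yalium Standard Time − 11h = 14:30 UTC (rolling into the previous day, 20 February 2031).
1 February 2031 is a Saturday, so Sundays fall on 2, 9, 16, 23; the last is February 23.
1 October 2031 is a Wednesday, so the first Saturday is October 4.
At the standard offset (UTC+06:00), 14:30 UTC + 6h = 20:30 Solek Province standard time.
The standard-time date in Solek Province, February 20, 2031, is outside the daylight-saving period (23 February – 4 October), so Solek Province is on standard time, UTC+06:00.
14:30 UTC + 6h = 20:30 Solek Province.

20:30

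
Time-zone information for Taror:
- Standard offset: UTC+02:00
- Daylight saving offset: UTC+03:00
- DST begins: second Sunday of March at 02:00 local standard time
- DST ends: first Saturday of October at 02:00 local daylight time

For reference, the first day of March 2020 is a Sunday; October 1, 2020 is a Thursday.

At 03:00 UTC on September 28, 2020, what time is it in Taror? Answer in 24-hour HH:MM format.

06:00

1 March 2020 is a Sunday, so the first Sunday is March 1 and the second is March 8.
1 October 2020 is a Thursday, so the first Saturday is October 3.
At the standard offset (UTC+02:00), 03:00 UTC + 2h = 05:00 Taror standard time.
The standard-time date in Taror, September 28, 2020, lies within the daylight-saving period (8 March – 3 October), so Taror is on daylight time, UTC+03:00.
03:00 UTC + 3h = 06:00 local.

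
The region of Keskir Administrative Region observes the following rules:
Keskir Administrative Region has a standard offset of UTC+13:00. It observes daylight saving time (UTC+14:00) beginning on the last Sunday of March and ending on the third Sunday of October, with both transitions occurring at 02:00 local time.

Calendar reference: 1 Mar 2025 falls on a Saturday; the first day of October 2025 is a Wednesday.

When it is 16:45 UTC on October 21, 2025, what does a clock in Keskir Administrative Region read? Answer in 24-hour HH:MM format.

1 March 2025 is a Saturday, so Sundays fall on 2, 9, 16, 23, 30; the last is March 30.
1 October 2025 is a Wednesday, so the first Sunday is October 5 and the third is October 19.
At the standard offset (UTC+13:00), 16:45 UTC + 13h = 05:45 Keskir Administrative Region standard time (rolling into the next day, 22 October 2025).
The standard-time date in Keskir Administrative Region, October 22, 2025, does not fall between 30 March and 19 October, so daylight saving is not in effect and Keskir Administrative Region is at UTC+13:00.
16:45 UTC + 13h = 05:45 local (rolling into the next day, 22 October 2025).

05:45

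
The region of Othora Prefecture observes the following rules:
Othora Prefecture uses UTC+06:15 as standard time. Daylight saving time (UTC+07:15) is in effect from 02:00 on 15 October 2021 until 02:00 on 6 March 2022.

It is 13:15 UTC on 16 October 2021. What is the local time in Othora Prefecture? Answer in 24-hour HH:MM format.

20:30

At the standard offset (UTC+06:15), 13:15 UTC + 6h15m = 19:30 Othora Prefecture standard time.
The standard-time date in Othora Prefecture, 16 October 2021, lies within the daylight-saving period (15 October 2021 – 6 March 2022), so Othora Prefecture is on daylight time, UTC+07:15.
13:15 UTC + 7h15m = 20:30 local.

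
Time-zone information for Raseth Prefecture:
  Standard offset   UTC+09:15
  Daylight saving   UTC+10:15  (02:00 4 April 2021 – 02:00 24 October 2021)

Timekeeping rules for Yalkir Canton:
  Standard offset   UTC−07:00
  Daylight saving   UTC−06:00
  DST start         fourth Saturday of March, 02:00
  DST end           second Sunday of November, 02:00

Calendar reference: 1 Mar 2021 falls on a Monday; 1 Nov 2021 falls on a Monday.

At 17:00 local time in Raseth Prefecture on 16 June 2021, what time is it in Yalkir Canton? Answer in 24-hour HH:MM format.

00:45

16 June 2021 lies within the daylight-saving period (4 April – 24 October), so Raseth Prefecture is on daylight time, UTC+10:15.
17:00 Raseth Prefecture − 10h15m = 06:45 UTC.
1 March 2021 is a Monday, so the first Saturday is March 6 and the fourth is March 27.
1 November 2021 is a Monday, so the first Sunday is November 7 and the second is November 14.
At the standard offset (UTC−07:00), 06:45 UTC − 7h = 23:45 Yalkir Canton standard time (rolling into the previous day, 15 June 2021).
Daylight saving runs 27 March – 14 November; the standard-time date in Yalkir Canton, 15 June 2021, is inside that window, so Yalkir Canton is at UTC−06:00.
06:45 UTC − 6h = 00:45 Yalkir Canton.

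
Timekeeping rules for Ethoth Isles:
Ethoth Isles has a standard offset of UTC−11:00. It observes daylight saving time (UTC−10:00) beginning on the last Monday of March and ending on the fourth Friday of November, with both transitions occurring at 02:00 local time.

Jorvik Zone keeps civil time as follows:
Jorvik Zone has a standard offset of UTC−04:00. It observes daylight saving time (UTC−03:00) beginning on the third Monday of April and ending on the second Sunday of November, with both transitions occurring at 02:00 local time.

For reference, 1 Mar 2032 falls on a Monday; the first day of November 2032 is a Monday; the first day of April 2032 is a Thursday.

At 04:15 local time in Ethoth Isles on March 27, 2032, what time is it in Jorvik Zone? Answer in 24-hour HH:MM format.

1 March 2032 is a Monday, so Mondays fall on 1, 8, 15, 22, 29; the last is March 29.
1 November 2032 is a Monday, so the first Friday is November 5 and the fourth is November 26.
March 27, 2032 does not fall between 29 March and 26 November, so daylight saving is not in effect and Ethoth Isles is at UTC−11:00.
04:15 Ethoth Isles + 11h = 15:15 UTC.
1 April 2032 is a Thursday, so the first Monday is April 5 and the third is April 19.
1 November 2032 is a Monday, so the first Sunday is November 7 and the second is November 14.
At the standard offset (UTC−04:00), 15:15 UTC − 4h = 11:15 Jorvik Zone standard time.
The standard-time date in Jorvik Zone, March 27, 2032, is outside the daylight-saving period (19 April – 14 November), so Jorvik Zone is on standard time, UTC−04:00.
15:15 UTC − 4h = 11:15 Jorvik Zone.

11:15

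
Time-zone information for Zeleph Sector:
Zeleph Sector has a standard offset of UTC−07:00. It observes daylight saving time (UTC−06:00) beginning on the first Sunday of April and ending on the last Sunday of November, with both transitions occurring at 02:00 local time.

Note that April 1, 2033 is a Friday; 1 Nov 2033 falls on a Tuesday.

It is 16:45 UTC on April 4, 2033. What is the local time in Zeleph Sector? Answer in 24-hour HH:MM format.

10:45

1 April 2033 is a Friday, so the first Sunday is April 3.
1 November 2033 is a Tuesday, so Sundays fall on 6, 13, 20, 27; the last is November 27.
At the standard offset (UTC−07:00), 16:45 UTC − 7h = 09:45 Zeleph Sector standard time.
The standard-time date in Zeleph Sector, April 4, 2033, falls between 3 April and 27 November, so daylight saving is in effect and Zeleph Sector is at UTC−06:00.
16:45 UTC − 6h = 10:45 local.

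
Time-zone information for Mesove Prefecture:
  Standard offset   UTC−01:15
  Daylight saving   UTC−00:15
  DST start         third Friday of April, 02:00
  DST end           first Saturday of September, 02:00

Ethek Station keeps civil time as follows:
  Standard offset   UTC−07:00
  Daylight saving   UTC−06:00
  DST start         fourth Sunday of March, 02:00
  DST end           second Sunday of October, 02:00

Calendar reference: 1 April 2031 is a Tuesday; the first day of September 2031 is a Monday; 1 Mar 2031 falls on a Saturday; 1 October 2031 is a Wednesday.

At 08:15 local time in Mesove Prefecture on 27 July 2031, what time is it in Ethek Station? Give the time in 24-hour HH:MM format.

1 April 2031 is a Tuesday, so the first Friday is April 4 and the third is April 18.
1 September 2031 is a Monday, so the first Saturday is September 6.
27 July 2031 falls between 18 April and 6 September, so daylight saving is in effect and Mesove Prefecture is at UTC−00:15.
08:15 Mesove Prefecture + 0h15m = 08:30 UTC.
1 March 2031 is a Saturday, so the first Sunday is March 2 and the fourth is March 23.
1 October 2031 is a Wednesday, so the first Sunday is October 5 and the second is October 12.
At the standard offset (UTC−07:00), 08:30 UTC − 7h = 01:30 Ethek Station standard time.
Daylight saving runs 23 March – 12 October; the standard-time date in Ethek Station, 27 July 2031, is inside that window, so Ethek Station is at UTC−06:00.
08:30 UTC − 6h = 02:30 Ethek Station.

02:30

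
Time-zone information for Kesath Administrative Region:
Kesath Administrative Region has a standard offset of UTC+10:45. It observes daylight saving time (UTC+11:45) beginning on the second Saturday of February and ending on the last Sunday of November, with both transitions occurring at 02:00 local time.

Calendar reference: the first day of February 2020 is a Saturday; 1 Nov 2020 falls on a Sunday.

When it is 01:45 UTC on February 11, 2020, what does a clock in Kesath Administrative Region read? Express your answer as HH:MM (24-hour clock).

1 February 2020 is a Saturday, so the first Saturday is February 1 and the second is February 8.
1 November 2020 is a Sunday, so Sundays fall on 1, 8, 15, 22, 29; the last is November 29.
At the standard offset (UTC+10:45), 01:45 UTC + 10h45m = 12:30 Kesath Administrative Region standard time.
The standard-time date in Kesath Administrative Region, February 11, 2020, falls between 8 February and 29 November, so daylight saving is in effect and Kesath Administrative Region is at UTC+11:45.
01:45 UTC + 11h45m = 13:30 local.

13:30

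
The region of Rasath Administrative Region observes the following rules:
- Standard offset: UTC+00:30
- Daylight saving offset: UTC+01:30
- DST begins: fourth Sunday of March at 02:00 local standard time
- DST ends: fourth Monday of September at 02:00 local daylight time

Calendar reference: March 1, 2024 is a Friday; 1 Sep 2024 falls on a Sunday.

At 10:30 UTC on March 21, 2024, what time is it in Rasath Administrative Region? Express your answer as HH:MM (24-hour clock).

1 March 2024 is a Friday, so the first Sunday is March 3 and the fourth is March 24.
1 September 2024 is a Sunday, so the first Monday is September 2 and the fourth is September 23.
At the standard offset (UTC+00:30), 10:30 UTC + 0h30m = 11:00 Rasath Administrative Region standard time.
The standard-time date in Rasath Administrative Region, March 21, 2024, does not fall between 24 March and 23 September, so daylight saving is not in effect and Rasath Administrative Region is at UTC+00:30.
10:30 UTC + 0h30m = 11:00 local.

11:00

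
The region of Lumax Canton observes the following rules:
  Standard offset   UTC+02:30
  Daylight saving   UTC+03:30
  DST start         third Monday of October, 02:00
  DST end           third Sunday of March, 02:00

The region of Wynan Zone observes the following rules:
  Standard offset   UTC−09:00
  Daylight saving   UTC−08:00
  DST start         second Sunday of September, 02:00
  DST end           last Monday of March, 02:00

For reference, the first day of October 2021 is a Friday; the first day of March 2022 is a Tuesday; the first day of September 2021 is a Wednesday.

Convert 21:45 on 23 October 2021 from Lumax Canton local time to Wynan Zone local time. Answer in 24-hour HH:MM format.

1 October 2021 is a Friday, so the first Monday is October 4 and the third is October 18.
1 March 2022 is a Tuesday, so the first Sunday is March 6 and the third is March 20.
Daylight saving runs 18 October 2021 – 20 March 2022; 23 October 2021 is inside that window, so Lumax Canton is at UTC+03:30.
21:45 Lumax Canton − 3h30m = 18:15 UTC.
1 September 2021 is a Wednesday, so the first Sunday is September 5 and the second is September 12.
1 March 2022 is a Tuesday, so Mondays fall on 7, 14, 21, 28; the last is March 28.
At the standard offset (UTC−09:00), 18:15 UTC − 9h = 09:15 Wynan Zone standard time.
Daylight saving runs 12 September 2021 – 28 March 2022; the standard-time date in Wynan Zone, 23 October 2021, is inside that window, so Wynan Zone is at UTC−08:00.
18:15 UTC − 8h = 10:15 Wynan Zone.

10:15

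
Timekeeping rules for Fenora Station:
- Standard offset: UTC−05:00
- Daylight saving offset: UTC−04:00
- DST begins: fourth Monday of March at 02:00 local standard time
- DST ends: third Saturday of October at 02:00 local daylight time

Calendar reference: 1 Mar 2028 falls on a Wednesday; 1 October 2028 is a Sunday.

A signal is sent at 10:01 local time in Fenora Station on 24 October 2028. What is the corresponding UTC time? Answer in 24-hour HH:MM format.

15:01

1 March 2028 is a Wednesday, so the first Monday is March 6 and the fourth is March 27.
1 October 2028 is a Sunday, so the first Saturday is October 7 and the third is October 21.
24 October 2028 is outside the daylight-saving period (27 March – 21 October), so Fenora Station is on standard time, UTC−05:00.
10:01 local + 5h = 15:01 UTC.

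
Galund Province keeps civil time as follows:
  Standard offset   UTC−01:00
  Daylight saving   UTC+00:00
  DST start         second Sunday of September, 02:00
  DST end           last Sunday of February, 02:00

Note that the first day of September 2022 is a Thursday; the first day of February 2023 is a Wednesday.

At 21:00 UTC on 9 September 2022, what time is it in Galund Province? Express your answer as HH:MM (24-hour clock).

1 September 2022 is a Thursday, so the first Sunday is September 4 and the second is September 11.
1 February 2023 is a Wednesday, so Sundays fall on 5, 12, 19, 26; the last is February 26.
At the standard offset (UTC−01:00), 21:00 UTC − 1h = 20:00 Galund Province standard time.
Daylight saving runs 11 September 2022 – 26 February 2023; the standard-time date in Galund Province, 9 September 2022, is outside that window, so Galund Province is on standard time at UTC−01:00.
21:00 UTC − 1h = 20:00 local.

20:00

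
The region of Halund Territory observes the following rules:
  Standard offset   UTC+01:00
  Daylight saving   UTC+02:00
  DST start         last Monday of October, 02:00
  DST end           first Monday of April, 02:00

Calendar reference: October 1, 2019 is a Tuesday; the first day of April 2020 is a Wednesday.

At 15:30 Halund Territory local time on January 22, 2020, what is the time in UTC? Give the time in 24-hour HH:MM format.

1 October 2019 is a Tuesday, so Mondays fall on 7, 14, 21, 28; the last is October 28.
1 April 2020 is a Wednesday, so the first Monday is April 6.
January 22, 2020 lies within the daylight-saving period (28 October 2019 – 6 April 2020), so Halund Territory is on daylight time, UTC+02:00.
15:30 local − 2h = 13:30 UTC.

13:30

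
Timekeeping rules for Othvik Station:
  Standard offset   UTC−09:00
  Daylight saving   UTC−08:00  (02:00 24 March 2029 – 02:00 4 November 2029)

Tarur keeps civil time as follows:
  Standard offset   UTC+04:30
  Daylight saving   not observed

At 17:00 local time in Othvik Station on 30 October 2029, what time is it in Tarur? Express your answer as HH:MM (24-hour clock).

30 October 2029 falls between 24 March and 4 November, so daylight saving is in effect and Othvik Station is at UTC−08:00.
17:00 Othvik Station + 8h = 01:00 UTC (rolling into the next day, 31 October 2029).
Tarur stays on UTC+04:30 all year.
01:00 UTC + 4h30m = 05:30 Tarur.

05:30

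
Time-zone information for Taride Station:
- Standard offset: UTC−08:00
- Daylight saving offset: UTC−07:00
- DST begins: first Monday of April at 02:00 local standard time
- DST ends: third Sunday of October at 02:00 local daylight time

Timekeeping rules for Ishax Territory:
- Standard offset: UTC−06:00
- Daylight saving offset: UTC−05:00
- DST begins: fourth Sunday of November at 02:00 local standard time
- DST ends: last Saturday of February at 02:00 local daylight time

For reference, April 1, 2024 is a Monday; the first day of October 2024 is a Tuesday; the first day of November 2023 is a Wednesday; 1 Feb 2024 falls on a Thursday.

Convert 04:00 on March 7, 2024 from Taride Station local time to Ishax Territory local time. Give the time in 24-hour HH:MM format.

06:00

1 April 2024 is a Monday, so the first Monday is April 1.
1 October 2024 is a Tuesday, so the first Sunday is October 6 and the third is October 20.
March 7, 2024 is outside the daylight-saving period (1 April – 20 October), so Taride Station is on standard time, UTC−08:00.
04:00 Taride Station + 8h = 12:00 UTC.
1 November 2023 is a Wednesday, so the first Sunday is November 5 and the fourth is November 26.
1 February 2024 is a Thursday, so Saturdays fall on 3, 10, 17, 24; the last is February 24.
At the standard offset (UTC−06:00), 12:00 UTC − 6h = 06:00 Ishax Territory standard time.
Daylight saving runs 26 November 2023 – 24 February 2024; the standard-time date in Ishax Territory, March 7, 2024, is outside that window, so Ishax Territory is on standard time at UTC−06:00.
12:00 UTC − 6h = 06:00 Ishax Territory.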